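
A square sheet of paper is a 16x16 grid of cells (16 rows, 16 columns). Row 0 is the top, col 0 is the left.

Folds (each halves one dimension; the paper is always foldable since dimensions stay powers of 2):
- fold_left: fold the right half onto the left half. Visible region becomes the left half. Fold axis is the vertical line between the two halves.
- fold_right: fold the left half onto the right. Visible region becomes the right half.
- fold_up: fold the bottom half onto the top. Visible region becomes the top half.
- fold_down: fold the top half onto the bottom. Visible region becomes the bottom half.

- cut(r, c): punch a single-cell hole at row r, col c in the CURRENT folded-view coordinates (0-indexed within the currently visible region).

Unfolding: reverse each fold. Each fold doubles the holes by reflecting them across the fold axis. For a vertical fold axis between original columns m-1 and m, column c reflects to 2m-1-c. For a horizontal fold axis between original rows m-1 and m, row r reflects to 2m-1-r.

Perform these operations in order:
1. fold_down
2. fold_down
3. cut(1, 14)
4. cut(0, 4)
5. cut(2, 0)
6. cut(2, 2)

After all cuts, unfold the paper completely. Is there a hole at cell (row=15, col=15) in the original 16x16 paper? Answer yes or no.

Op 1 fold_down: fold axis h@8; visible region now rows[8,16) x cols[0,16) = 8x16
Op 2 fold_down: fold axis h@12; visible region now rows[12,16) x cols[0,16) = 4x16
Op 3 cut(1, 14): punch at orig (13,14); cuts so far [(13, 14)]; region rows[12,16) x cols[0,16) = 4x16
Op 4 cut(0, 4): punch at orig (12,4); cuts so far [(12, 4), (13, 14)]; region rows[12,16) x cols[0,16) = 4x16
Op 5 cut(2, 0): punch at orig (14,0); cuts so far [(12, 4), (13, 14), (14, 0)]; region rows[12,16) x cols[0,16) = 4x16
Op 6 cut(2, 2): punch at orig (14,2); cuts so far [(12, 4), (13, 14), (14, 0), (14, 2)]; region rows[12,16) x cols[0,16) = 4x16
Unfold 1 (reflect across h@12): 8 holes -> [(9, 0), (9, 2), (10, 14), (11, 4), (12, 4), (13, 14), (14, 0), (14, 2)]
Unfold 2 (reflect across h@8): 16 holes -> [(1, 0), (1, 2), (2, 14), (3, 4), (4, 4), (5, 14), (6, 0), (6, 2), (9, 0), (9, 2), (10, 14), (11, 4), (12, 4), (13, 14), (14, 0), (14, 2)]
Holes: [(1, 0), (1, 2), (2, 14), (3, 4), (4, 4), (5, 14), (6, 0), (6, 2), (9, 0), (9, 2), (10, 14), (11, 4), (12, 4), (13, 14), (14, 0), (14, 2)]

Answer: no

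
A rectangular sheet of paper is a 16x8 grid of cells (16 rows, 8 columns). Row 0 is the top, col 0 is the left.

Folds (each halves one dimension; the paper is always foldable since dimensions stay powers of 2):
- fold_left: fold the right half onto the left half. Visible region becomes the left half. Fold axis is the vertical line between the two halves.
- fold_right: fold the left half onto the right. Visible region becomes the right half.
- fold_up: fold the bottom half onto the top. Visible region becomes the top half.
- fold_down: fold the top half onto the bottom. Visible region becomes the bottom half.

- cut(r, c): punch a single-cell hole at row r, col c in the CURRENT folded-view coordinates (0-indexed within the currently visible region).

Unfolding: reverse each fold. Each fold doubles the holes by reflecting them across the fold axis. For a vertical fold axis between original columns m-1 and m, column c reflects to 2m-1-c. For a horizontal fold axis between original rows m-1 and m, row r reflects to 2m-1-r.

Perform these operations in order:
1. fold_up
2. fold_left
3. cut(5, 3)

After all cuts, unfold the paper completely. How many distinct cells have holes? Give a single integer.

Op 1 fold_up: fold axis h@8; visible region now rows[0,8) x cols[0,8) = 8x8
Op 2 fold_left: fold axis v@4; visible region now rows[0,8) x cols[0,4) = 8x4
Op 3 cut(5, 3): punch at orig (5,3); cuts so far [(5, 3)]; region rows[0,8) x cols[0,4) = 8x4
Unfold 1 (reflect across v@4): 2 holes -> [(5, 3), (5, 4)]
Unfold 2 (reflect across h@8): 4 holes -> [(5, 3), (5, 4), (10, 3), (10, 4)]

Answer: 4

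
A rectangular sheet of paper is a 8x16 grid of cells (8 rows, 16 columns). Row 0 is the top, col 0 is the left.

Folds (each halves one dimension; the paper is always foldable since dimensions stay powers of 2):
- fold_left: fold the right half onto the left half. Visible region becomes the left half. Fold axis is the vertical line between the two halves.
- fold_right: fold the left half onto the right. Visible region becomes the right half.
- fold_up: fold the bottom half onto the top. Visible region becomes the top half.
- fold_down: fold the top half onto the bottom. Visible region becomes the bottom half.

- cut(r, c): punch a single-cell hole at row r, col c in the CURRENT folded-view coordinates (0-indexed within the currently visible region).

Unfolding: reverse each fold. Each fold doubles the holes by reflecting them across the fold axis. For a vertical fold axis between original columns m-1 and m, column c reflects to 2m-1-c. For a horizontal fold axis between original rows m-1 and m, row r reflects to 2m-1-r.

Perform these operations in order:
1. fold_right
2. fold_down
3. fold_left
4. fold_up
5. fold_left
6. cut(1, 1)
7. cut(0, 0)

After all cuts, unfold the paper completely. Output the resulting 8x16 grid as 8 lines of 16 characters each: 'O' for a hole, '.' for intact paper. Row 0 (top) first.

Answer: O..OO..OO..OO..O
.OO..OO..OO..OO.
.OO..OO..OO..OO.
O..OO..OO..OO..O
O..OO..OO..OO..O
.OO..OO..OO..OO.
.OO..OO..OO..OO.
O..OO..OO..OO..O

Derivation:
Op 1 fold_right: fold axis v@8; visible region now rows[0,8) x cols[8,16) = 8x8
Op 2 fold_down: fold axis h@4; visible region now rows[4,8) x cols[8,16) = 4x8
Op 3 fold_left: fold axis v@12; visible region now rows[4,8) x cols[8,12) = 4x4
Op 4 fold_up: fold axis h@6; visible region now rows[4,6) x cols[8,12) = 2x4
Op 5 fold_left: fold axis v@10; visible region now rows[4,6) x cols[8,10) = 2x2
Op 6 cut(1, 1): punch at orig (5,9); cuts so far [(5, 9)]; region rows[4,6) x cols[8,10) = 2x2
Op 7 cut(0, 0): punch at orig (4,8); cuts so far [(4, 8), (5, 9)]; region rows[4,6) x cols[8,10) = 2x2
Unfold 1 (reflect across v@10): 4 holes -> [(4, 8), (4, 11), (5, 9), (5, 10)]
Unfold 2 (reflect across h@6): 8 holes -> [(4, 8), (4, 11), (5, 9), (5, 10), (6, 9), (6, 10), (7, 8), (7, 11)]
Unfold 3 (reflect across v@12): 16 holes -> [(4, 8), (4, 11), (4, 12), (4, 15), (5, 9), (5, 10), (5, 13), (5, 14), (6, 9), (6, 10), (6, 13), (6, 14), (7, 8), (7, 11), (7, 12), (7, 15)]
Unfold 4 (reflect across h@4): 32 holes -> [(0, 8), (0, 11), (0, 12), (0, 15), (1, 9), (1, 10), (1, 13), (1, 14), (2, 9), (2, 10), (2, 13), (2, 14), (3, 8), (3, 11), (3, 12), (3, 15), (4, 8), (4, 11), (4, 12), (4, 15), (5, 9), (5, 10), (5, 13), (5, 14), (6, 9), (6, 10), (6, 13), (6, 14), (7, 8), (7, 11), (7, 12), (7, 15)]
Unfold 5 (reflect across v@8): 64 holes -> [(0, 0), (0, 3), (0, 4), (0, 7), (0, 8), (0, 11), (0, 12), (0, 15), (1, 1), (1, 2), (1, 5), (1, 6), (1, 9), (1, 10), (1, 13), (1, 14), (2, 1), (2, 2), (2, 5), (2, 6), (2, 9), (2, 10), (2, 13), (2, 14), (3, 0), (3, 3), (3, 4), (3, 7), (3, 8), (3, 11), (3, 12), (3, 15), (4, 0), (4, 3), (4, 4), (4, 7), (4, 8), (4, 11), (4, 12), (4, 15), (5, 1), (5, 2), (5, 5), (5, 6), (5, 9), (5, 10), (5, 13), (5, 14), (6, 1), (6, 2), (6, 5), (6, 6), (6, 9), (6, 10), (6, 13), (6, 14), (7, 0), (7, 3), (7, 4), (7, 7), (7, 8), (7, 11), (7, 12), (7, 15)]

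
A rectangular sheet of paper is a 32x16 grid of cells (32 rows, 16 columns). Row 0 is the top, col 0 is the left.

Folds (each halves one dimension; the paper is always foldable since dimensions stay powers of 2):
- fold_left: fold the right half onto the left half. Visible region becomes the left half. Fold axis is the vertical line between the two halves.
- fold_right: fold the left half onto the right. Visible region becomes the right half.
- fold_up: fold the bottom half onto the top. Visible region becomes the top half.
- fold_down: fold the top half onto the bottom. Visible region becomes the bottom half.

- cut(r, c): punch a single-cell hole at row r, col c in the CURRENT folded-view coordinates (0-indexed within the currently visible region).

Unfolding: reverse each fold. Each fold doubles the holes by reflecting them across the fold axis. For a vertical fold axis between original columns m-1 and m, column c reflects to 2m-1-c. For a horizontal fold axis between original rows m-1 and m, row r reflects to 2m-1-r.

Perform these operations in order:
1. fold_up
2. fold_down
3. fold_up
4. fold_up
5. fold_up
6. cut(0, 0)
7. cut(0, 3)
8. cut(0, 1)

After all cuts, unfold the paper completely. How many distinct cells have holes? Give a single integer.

Answer: 96

Derivation:
Op 1 fold_up: fold axis h@16; visible region now rows[0,16) x cols[0,16) = 16x16
Op 2 fold_down: fold axis h@8; visible region now rows[8,16) x cols[0,16) = 8x16
Op 3 fold_up: fold axis h@12; visible region now rows[8,12) x cols[0,16) = 4x16
Op 4 fold_up: fold axis h@10; visible region now rows[8,10) x cols[0,16) = 2x16
Op 5 fold_up: fold axis h@9; visible region now rows[8,9) x cols[0,16) = 1x16
Op 6 cut(0, 0): punch at orig (8,0); cuts so far [(8, 0)]; region rows[8,9) x cols[0,16) = 1x16
Op 7 cut(0, 3): punch at orig (8,3); cuts so far [(8, 0), (8, 3)]; region rows[8,9) x cols[0,16) = 1x16
Op 8 cut(0, 1): punch at orig (8,1); cuts so far [(8, 0), (8, 1), (8, 3)]; region rows[8,9) x cols[0,16) = 1x16
Unfold 1 (reflect across h@9): 6 holes -> [(8, 0), (8, 1), (8, 3), (9, 0), (9, 1), (9, 3)]
Unfold 2 (reflect across h@10): 12 holes -> [(8, 0), (8, 1), (8, 3), (9, 0), (9, 1), (9, 3), (10, 0), (10, 1), (10, 3), (11, 0), (11, 1), (11, 3)]
Unfold 3 (reflect across h@12): 24 holes -> [(8, 0), (8, 1), (8, 3), (9, 0), (9, 1), (9, 3), (10, 0), (10, 1), (10, 3), (11, 0), (11, 1), (11, 3), (12, 0), (12, 1), (12, 3), (13, 0), (13, 1), (13, 3), (14, 0), (14, 1), (14, 3), (15, 0), (15, 1), (15, 3)]
Unfold 4 (reflect across h@8): 48 holes -> [(0, 0), (0, 1), (0, 3), (1, 0), (1, 1), (1, 3), (2, 0), (2, 1), (2, 3), (3, 0), (3, 1), (3, 3), (4, 0), (4, 1), (4, 3), (5, 0), (5, 1), (5, 3), (6, 0), (6, 1), (6, 3), (7, 0), (7, 1), (7, 3), (8, 0), (8, 1), (8, 3), (9, 0), (9, 1), (9, 3), (10, 0), (10, 1), (10, 3), (11, 0), (11, 1), (11, 3), (12, 0), (12, 1), (12, 3), (13, 0), (13, 1), (13, 3), (14, 0), (14, 1), (14, 3), (15, 0), (15, 1), (15, 3)]
Unfold 5 (reflect across h@16): 96 holes -> [(0, 0), (0, 1), (0, 3), (1, 0), (1, 1), (1, 3), (2, 0), (2, 1), (2, 3), (3, 0), (3, 1), (3, 3), (4, 0), (4, 1), (4, 3), (5, 0), (5, 1), (5, 3), (6, 0), (6, 1), (6, 3), (7, 0), (7, 1), (7, 3), (8, 0), (8, 1), (8, 3), (9, 0), (9, 1), (9, 3), (10, 0), (10, 1), (10, 3), (11, 0), (11, 1), (11, 3), (12, 0), (12, 1), (12, 3), (13, 0), (13, 1), (13, 3), (14, 0), (14, 1), (14, 3), (15, 0), (15, 1), (15, 3), (16, 0), (16, 1), (16, 3), (17, 0), (17, 1), (17, 3), (18, 0), (18, 1), (18, 3), (19, 0), (19, 1), (19, 3), (20, 0), (20, 1), (20, 3), (21, 0), (21, 1), (21, 3), (22, 0), (22, 1), (22, 3), (23, 0), (23, 1), (23, 3), (24, 0), (24, 1), (24, 3), (25, 0), (25, 1), (25, 3), (26, 0), (26, 1), (26, 3), (27, 0), (27, 1), (27, 3), (28, 0), (28, 1), (28, 3), (29, 0), (29, 1), (29, 3), (30, 0), (30, 1), (30, 3), (31, 0), (31, 1), (31, 3)]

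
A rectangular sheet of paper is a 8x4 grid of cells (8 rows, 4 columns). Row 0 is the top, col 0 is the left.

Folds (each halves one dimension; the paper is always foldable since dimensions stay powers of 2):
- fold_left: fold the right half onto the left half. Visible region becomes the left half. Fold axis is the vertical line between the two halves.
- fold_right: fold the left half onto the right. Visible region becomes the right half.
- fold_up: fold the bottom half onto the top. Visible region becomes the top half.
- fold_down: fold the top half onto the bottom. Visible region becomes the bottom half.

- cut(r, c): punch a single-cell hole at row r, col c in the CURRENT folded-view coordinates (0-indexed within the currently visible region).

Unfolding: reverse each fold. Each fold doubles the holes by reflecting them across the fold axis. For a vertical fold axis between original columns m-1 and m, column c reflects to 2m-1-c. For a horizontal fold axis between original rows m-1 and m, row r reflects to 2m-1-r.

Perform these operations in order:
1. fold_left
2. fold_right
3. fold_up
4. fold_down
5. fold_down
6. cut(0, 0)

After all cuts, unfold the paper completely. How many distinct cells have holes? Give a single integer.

Answer: 32

Derivation:
Op 1 fold_left: fold axis v@2; visible region now rows[0,8) x cols[0,2) = 8x2
Op 2 fold_right: fold axis v@1; visible region now rows[0,8) x cols[1,2) = 8x1
Op 3 fold_up: fold axis h@4; visible region now rows[0,4) x cols[1,2) = 4x1
Op 4 fold_down: fold axis h@2; visible region now rows[2,4) x cols[1,2) = 2x1
Op 5 fold_down: fold axis h@3; visible region now rows[3,4) x cols[1,2) = 1x1
Op 6 cut(0, 0): punch at orig (3,1); cuts so far [(3, 1)]; region rows[3,4) x cols[1,2) = 1x1
Unfold 1 (reflect across h@3): 2 holes -> [(2, 1), (3, 1)]
Unfold 2 (reflect across h@2): 4 holes -> [(0, 1), (1, 1), (2, 1), (3, 1)]
Unfold 3 (reflect across h@4): 8 holes -> [(0, 1), (1, 1), (2, 1), (3, 1), (4, 1), (5, 1), (6, 1), (7, 1)]
Unfold 4 (reflect across v@1): 16 holes -> [(0, 0), (0, 1), (1, 0), (1, 1), (2, 0), (2, 1), (3, 0), (3, 1), (4, 0), (4, 1), (5, 0), (5, 1), (6, 0), (6, 1), (7, 0), (7, 1)]
Unfold 5 (reflect across v@2): 32 holes -> [(0, 0), (0, 1), (0, 2), (0, 3), (1, 0), (1, 1), (1, 2), (1, 3), (2, 0), (2, 1), (2, 2), (2, 3), (3, 0), (3, 1), (3, 2), (3, 3), (4, 0), (4, 1), (4, 2), (4, 3), (5, 0), (5, 1), (5, 2), (5, 3), (6, 0), (6, 1), (6, 2), (6, 3), (7, 0), (7, 1), (7, 2), (7, 3)]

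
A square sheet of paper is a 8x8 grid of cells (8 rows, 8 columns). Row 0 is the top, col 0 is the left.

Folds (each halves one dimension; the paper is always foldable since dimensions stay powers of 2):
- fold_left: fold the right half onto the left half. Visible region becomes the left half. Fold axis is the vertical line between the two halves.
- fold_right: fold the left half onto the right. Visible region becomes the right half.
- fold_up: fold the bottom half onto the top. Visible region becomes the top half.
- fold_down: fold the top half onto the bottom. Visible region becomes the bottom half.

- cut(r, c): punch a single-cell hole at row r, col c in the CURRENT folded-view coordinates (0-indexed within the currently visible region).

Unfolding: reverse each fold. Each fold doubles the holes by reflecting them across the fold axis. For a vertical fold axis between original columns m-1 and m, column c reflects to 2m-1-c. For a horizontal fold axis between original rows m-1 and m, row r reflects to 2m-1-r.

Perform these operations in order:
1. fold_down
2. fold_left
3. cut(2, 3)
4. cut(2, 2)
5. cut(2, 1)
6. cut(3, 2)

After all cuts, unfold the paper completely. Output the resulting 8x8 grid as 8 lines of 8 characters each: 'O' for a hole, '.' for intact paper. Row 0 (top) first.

Answer: ..O..O..
.OOOOOO.
........
........
........
........
.OOOOOO.
..O..O..

Derivation:
Op 1 fold_down: fold axis h@4; visible region now rows[4,8) x cols[0,8) = 4x8
Op 2 fold_left: fold axis v@4; visible region now rows[4,8) x cols[0,4) = 4x4
Op 3 cut(2, 3): punch at orig (6,3); cuts so far [(6, 3)]; region rows[4,8) x cols[0,4) = 4x4
Op 4 cut(2, 2): punch at orig (6,2); cuts so far [(6, 2), (6, 3)]; region rows[4,8) x cols[0,4) = 4x4
Op 5 cut(2, 1): punch at orig (6,1); cuts so far [(6, 1), (6, 2), (6, 3)]; region rows[4,8) x cols[0,4) = 4x4
Op 6 cut(3, 2): punch at orig (7,2); cuts so far [(6, 1), (6, 2), (6, 3), (7, 2)]; region rows[4,8) x cols[0,4) = 4x4
Unfold 1 (reflect across v@4): 8 holes -> [(6, 1), (6, 2), (6, 3), (6, 4), (6, 5), (6, 6), (7, 2), (7, 5)]
Unfold 2 (reflect across h@4): 16 holes -> [(0, 2), (0, 5), (1, 1), (1, 2), (1, 3), (1, 4), (1, 5), (1, 6), (6, 1), (6, 2), (6, 3), (6, 4), (6, 5), (6, 6), (7, 2), (7, 5)]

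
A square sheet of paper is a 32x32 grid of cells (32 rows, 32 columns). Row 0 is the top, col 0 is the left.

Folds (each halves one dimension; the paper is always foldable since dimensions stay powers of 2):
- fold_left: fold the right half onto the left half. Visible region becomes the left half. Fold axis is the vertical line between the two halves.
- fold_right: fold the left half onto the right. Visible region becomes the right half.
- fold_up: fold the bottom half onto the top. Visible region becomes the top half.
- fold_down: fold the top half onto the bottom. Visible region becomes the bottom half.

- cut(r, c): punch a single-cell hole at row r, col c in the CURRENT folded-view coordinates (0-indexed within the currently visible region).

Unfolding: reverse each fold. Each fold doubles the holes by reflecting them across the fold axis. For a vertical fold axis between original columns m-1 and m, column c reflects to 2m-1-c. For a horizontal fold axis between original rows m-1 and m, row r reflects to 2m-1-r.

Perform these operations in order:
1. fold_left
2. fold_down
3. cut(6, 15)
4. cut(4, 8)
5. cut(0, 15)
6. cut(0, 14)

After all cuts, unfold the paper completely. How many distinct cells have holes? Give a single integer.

Answer: 16

Derivation:
Op 1 fold_left: fold axis v@16; visible region now rows[0,32) x cols[0,16) = 32x16
Op 2 fold_down: fold axis h@16; visible region now rows[16,32) x cols[0,16) = 16x16
Op 3 cut(6, 15): punch at orig (22,15); cuts so far [(22, 15)]; region rows[16,32) x cols[0,16) = 16x16
Op 4 cut(4, 8): punch at orig (20,8); cuts so far [(20, 8), (22, 15)]; region rows[16,32) x cols[0,16) = 16x16
Op 5 cut(0, 15): punch at orig (16,15); cuts so far [(16, 15), (20, 8), (22, 15)]; region rows[16,32) x cols[0,16) = 16x16
Op 6 cut(0, 14): punch at orig (16,14); cuts so far [(16, 14), (16, 15), (20, 8), (22, 15)]; region rows[16,32) x cols[0,16) = 16x16
Unfold 1 (reflect across h@16): 8 holes -> [(9, 15), (11, 8), (15, 14), (15, 15), (16, 14), (16, 15), (20, 8), (22, 15)]
Unfold 2 (reflect across v@16): 16 holes -> [(9, 15), (9, 16), (11, 8), (11, 23), (15, 14), (15, 15), (15, 16), (15, 17), (16, 14), (16, 15), (16, 16), (16, 17), (20, 8), (20, 23), (22, 15), (22, 16)]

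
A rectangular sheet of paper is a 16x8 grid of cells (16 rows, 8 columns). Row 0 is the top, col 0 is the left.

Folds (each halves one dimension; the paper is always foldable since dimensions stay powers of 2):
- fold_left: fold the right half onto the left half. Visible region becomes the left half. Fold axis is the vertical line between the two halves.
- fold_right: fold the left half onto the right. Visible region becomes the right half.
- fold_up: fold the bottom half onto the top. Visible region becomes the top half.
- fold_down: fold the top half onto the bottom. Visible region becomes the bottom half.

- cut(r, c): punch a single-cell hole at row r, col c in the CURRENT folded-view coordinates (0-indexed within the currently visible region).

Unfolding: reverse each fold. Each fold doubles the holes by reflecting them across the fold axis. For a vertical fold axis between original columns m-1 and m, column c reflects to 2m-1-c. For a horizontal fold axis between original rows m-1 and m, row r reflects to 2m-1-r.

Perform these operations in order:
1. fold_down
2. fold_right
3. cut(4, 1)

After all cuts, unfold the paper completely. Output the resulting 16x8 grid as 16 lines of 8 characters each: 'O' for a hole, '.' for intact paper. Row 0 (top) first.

Answer: ........
........
........
..O..O..
........
........
........
........
........
........
........
........
..O..O..
........
........
........

Derivation:
Op 1 fold_down: fold axis h@8; visible region now rows[8,16) x cols[0,8) = 8x8
Op 2 fold_right: fold axis v@4; visible region now rows[8,16) x cols[4,8) = 8x4
Op 3 cut(4, 1): punch at orig (12,5); cuts so far [(12, 5)]; region rows[8,16) x cols[4,8) = 8x4
Unfold 1 (reflect across v@4): 2 holes -> [(12, 2), (12, 5)]
Unfold 2 (reflect across h@8): 4 holes -> [(3, 2), (3, 5), (12, 2), (12, 5)]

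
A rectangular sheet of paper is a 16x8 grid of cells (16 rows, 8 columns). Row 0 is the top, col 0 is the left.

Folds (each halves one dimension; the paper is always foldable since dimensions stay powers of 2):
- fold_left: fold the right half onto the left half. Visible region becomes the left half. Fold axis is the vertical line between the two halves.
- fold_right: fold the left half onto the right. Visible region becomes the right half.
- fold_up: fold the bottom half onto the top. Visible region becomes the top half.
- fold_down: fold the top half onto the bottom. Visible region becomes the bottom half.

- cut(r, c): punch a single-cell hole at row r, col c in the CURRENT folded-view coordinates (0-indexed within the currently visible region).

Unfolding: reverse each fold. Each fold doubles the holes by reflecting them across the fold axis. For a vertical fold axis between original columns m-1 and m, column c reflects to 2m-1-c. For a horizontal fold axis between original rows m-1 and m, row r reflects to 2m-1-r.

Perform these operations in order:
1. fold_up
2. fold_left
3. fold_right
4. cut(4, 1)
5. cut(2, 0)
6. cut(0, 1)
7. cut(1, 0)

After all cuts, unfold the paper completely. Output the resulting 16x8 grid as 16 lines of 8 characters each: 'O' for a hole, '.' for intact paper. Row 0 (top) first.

Op 1 fold_up: fold axis h@8; visible region now rows[0,8) x cols[0,8) = 8x8
Op 2 fold_left: fold axis v@4; visible region now rows[0,8) x cols[0,4) = 8x4
Op 3 fold_right: fold axis v@2; visible region now rows[0,8) x cols[2,4) = 8x2
Op 4 cut(4, 1): punch at orig (4,3); cuts so far [(4, 3)]; region rows[0,8) x cols[2,4) = 8x2
Op 5 cut(2, 0): punch at orig (2,2); cuts so far [(2, 2), (4, 3)]; region rows[0,8) x cols[2,4) = 8x2
Op 6 cut(0, 1): punch at orig (0,3); cuts so far [(0, 3), (2, 2), (4, 3)]; region rows[0,8) x cols[2,4) = 8x2
Op 7 cut(1, 0): punch at orig (1,2); cuts so far [(0, 3), (1, 2), (2, 2), (4, 3)]; region rows[0,8) x cols[2,4) = 8x2
Unfold 1 (reflect across v@2): 8 holes -> [(0, 0), (0, 3), (1, 1), (1, 2), (2, 1), (2, 2), (4, 0), (4, 3)]
Unfold 2 (reflect across v@4): 16 holes -> [(0, 0), (0, 3), (0, 4), (0, 7), (1, 1), (1, 2), (1, 5), (1, 6), (2, 1), (2, 2), (2, 5), (2, 6), (4, 0), (4, 3), (4, 4), (4, 7)]
Unfold 3 (reflect across h@8): 32 holes -> [(0, 0), (0, 3), (0, 4), (0, 7), (1, 1), (1, 2), (1, 5), (1, 6), (2, 1), (2, 2), (2, 5), (2, 6), (4, 0), (4, 3), (4, 4), (4, 7), (11, 0), (11, 3), (11, 4), (11, 7), (13, 1), (13, 2), (13, 5), (13, 6), (14, 1), (14, 2), (14, 5), (14, 6), (15, 0), (15, 3), (15, 4), (15, 7)]

Answer: O..OO..O
.OO..OO.
.OO..OO.
........
O..OO..O
........
........
........
........
........
........
O..OO..O
........
.OO..OO.
.OO..OO.
O..OO..O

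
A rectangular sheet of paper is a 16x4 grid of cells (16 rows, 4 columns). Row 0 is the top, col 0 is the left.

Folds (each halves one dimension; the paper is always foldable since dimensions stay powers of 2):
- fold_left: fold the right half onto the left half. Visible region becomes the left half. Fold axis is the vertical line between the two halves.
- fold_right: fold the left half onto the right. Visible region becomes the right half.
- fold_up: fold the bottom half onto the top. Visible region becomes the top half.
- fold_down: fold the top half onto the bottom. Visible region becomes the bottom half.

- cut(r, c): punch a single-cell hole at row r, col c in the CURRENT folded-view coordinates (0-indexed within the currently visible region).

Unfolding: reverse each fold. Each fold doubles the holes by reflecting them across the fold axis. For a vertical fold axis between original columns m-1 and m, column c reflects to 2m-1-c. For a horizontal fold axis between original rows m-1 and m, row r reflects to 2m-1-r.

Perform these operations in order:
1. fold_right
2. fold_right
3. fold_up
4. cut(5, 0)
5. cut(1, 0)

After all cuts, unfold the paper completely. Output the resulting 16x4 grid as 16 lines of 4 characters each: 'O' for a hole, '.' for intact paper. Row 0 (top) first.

Op 1 fold_right: fold axis v@2; visible region now rows[0,16) x cols[2,4) = 16x2
Op 2 fold_right: fold axis v@3; visible region now rows[0,16) x cols[3,4) = 16x1
Op 3 fold_up: fold axis h@8; visible region now rows[0,8) x cols[3,4) = 8x1
Op 4 cut(5, 0): punch at orig (5,3); cuts so far [(5, 3)]; region rows[0,8) x cols[3,4) = 8x1
Op 5 cut(1, 0): punch at orig (1,3); cuts so far [(1, 3), (5, 3)]; region rows[0,8) x cols[3,4) = 8x1
Unfold 1 (reflect across h@8): 4 holes -> [(1, 3), (5, 3), (10, 3), (14, 3)]
Unfold 2 (reflect across v@3): 8 holes -> [(1, 2), (1, 3), (5, 2), (5, 3), (10, 2), (10, 3), (14, 2), (14, 3)]
Unfold 3 (reflect across v@2): 16 holes -> [(1, 0), (1, 1), (1, 2), (1, 3), (5, 0), (5, 1), (5, 2), (5, 3), (10, 0), (10, 1), (10, 2), (10, 3), (14, 0), (14, 1), (14, 2), (14, 3)]

Answer: ....
OOOO
....
....
....
OOOO
....
....
....
....
OOOO
....
....
....
OOOO
....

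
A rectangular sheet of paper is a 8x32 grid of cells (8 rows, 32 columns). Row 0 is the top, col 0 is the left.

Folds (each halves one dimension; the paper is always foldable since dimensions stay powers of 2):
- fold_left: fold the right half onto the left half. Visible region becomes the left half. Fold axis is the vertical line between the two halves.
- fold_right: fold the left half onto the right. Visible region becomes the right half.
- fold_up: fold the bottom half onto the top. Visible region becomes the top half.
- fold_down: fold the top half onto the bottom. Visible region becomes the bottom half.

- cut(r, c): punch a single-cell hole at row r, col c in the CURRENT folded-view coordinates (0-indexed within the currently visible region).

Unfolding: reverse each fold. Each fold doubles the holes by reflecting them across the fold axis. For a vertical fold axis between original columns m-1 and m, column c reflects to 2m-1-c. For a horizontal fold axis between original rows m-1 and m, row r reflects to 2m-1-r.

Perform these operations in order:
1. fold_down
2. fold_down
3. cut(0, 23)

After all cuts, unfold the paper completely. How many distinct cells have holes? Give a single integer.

Op 1 fold_down: fold axis h@4; visible region now rows[4,8) x cols[0,32) = 4x32
Op 2 fold_down: fold axis h@6; visible region now rows[6,8) x cols[0,32) = 2x32
Op 3 cut(0, 23): punch at orig (6,23); cuts so far [(6, 23)]; region rows[6,8) x cols[0,32) = 2x32
Unfold 1 (reflect across h@6): 2 holes -> [(5, 23), (6, 23)]
Unfold 2 (reflect across h@4): 4 holes -> [(1, 23), (2, 23), (5, 23), (6, 23)]

Answer: 4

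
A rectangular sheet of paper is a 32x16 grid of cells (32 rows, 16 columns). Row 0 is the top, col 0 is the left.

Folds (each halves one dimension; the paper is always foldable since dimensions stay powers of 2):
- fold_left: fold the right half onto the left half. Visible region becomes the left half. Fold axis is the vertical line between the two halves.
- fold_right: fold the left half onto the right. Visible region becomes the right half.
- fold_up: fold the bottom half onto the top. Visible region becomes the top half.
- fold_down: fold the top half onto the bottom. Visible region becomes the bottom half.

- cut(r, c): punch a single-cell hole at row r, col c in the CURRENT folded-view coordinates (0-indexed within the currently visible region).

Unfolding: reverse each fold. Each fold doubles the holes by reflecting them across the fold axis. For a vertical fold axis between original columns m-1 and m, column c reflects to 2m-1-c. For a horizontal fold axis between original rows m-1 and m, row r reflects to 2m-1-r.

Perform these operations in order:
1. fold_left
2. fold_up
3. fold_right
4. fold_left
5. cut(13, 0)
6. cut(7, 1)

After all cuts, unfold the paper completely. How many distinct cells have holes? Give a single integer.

Op 1 fold_left: fold axis v@8; visible region now rows[0,32) x cols[0,8) = 32x8
Op 2 fold_up: fold axis h@16; visible region now rows[0,16) x cols[0,8) = 16x8
Op 3 fold_right: fold axis v@4; visible region now rows[0,16) x cols[4,8) = 16x4
Op 4 fold_left: fold axis v@6; visible region now rows[0,16) x cols[4,6) = 16x2
Op 5 cut(13, 0): punch at orig (13,4); cuts so far [(13, 4)]; region rows[0,16) x cols[4,6) = 16x2
Op 6 cut(7, 1): punch at orig (7,5); cuts so far [(7, 5), (13, 4)]; region rows[0,16) x cols[4,6) = 16x2
Unfold 1 (reflect across v@6): 4 holes -> [(7, 5), (7, 6), (13, 4), (13, 7)]
Unfold 2 (reflect across v@4): 8 holes -> [(7, 1), (7, 2), (7, 5), (7, 6), (13, 0), (13, 3), (13, 4), (13, 7)]
Unfold 3 (reflect across h@16): 16 holes -> [(7, 1), (7, 2), (7, 5), (7, 6), (13, 0), (13, 3), (13, 4), (13, 7), (18, 0), (18, 3), (18, 4), (18, 7), (24, 1), (24, 2), (24, 5), (24, 6)]
Unfold 4 (reflect across v@8): 32 holes -> [(7, 1), (7, 2), (7, 5), (7, 6), (7, 9), (7, 10), (7, 13), (7, 14), (13, 0), (13, 3), (13, 4), (13, 7), (13, 8), (13, 11), (13, 12), (13, 15), (18, 0), (18, 3), (18, 4), (18, 7), (18, 8), (18, 11), (18, 12), (18, 15), (24, 1), (24, 2), (24, 5), (24, 6), (24, 9), (24, 10), (24, 13), (24, 14)]

Answer: 32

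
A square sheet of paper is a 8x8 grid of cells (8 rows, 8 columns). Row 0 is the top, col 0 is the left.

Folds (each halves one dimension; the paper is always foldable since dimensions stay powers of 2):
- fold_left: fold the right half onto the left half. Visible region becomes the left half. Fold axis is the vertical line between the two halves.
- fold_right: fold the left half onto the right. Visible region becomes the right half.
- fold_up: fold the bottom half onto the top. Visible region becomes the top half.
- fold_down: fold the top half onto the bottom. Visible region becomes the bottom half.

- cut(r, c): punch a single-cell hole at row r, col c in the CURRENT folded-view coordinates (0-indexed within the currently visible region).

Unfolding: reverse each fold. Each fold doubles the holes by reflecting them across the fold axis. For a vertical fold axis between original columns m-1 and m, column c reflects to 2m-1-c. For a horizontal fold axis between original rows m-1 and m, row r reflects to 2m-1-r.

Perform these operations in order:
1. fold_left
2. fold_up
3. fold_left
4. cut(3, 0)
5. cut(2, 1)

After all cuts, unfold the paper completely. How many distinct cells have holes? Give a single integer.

Op 1 fold_left: fold axis v@4; visible region now rows[0,8) x cols[0,4) = 8x4
Op 2 fold_up: fold axis h@4; visible region now rows[0,4) x cols[0,4) = 4x4
Op 3 fold_left: fold axis v@2; visible region now rows[0,4) x cols[0,2) = 4x2
Op 4 cut(3, 0): punch at orig (3,0); cuts so far [(3, 0)]; region rows[0,4) x cols[0,2) = 4x2
Op 5 cut(2, 1): punch at orig (2,1); cuts so far [(2, 1), (3, 0)]; region rows[0,4) x cols[0,2) = 4x2
Unfold 1 (reflect across v@2): 4 holes -> [(2, 1), (2, 2), (3, 0), (3, 3)]
Unfold 2 (reflect across h@4): 8 holes -> [(2, 1), (2, 2), (3, 0), (3, 3), (4, 0), (4, 3), (5, 1), (5, 2)]
Unfold 3 (reflect across v@4): 16 holes -> [(2, 1), (2, 2), (2, 5), (2, 6), (3, 0), (3, 3), (3, 4), (3, 7), (4, 0), (4, 3), (4, 4), (4, 7), (5, 1), (5, 2), (5, 5), (5, 6)]

Answer: 16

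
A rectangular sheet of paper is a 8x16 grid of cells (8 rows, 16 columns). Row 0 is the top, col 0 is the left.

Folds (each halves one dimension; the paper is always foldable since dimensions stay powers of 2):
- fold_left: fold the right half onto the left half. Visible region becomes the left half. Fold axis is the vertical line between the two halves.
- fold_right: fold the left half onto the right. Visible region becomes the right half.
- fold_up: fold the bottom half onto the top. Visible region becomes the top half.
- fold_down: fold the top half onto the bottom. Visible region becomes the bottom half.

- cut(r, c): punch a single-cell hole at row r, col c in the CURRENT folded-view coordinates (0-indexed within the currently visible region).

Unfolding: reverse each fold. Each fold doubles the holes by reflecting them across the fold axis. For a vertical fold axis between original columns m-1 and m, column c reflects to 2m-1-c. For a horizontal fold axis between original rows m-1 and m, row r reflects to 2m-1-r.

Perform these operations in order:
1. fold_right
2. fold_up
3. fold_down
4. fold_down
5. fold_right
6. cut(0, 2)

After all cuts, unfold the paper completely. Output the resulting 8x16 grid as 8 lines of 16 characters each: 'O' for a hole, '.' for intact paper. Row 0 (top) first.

Answer: .O....O..O....O.
.O....O..O....O.
.O....O..O....O.
.O....O..O....O.
.O....O..O....O.
.O....O..O....O.
.O....O..O....O.
.O....O..O....O.

Derivation:
Op 1 fold_right: fold axis v@8; visible region now rows[0,8) x cols[8,16) = 8x8
Op 2 fold_up: fold axis h@4; visible region now rows[0,4) x cols[8,16) = 4x8
Op 3 fold_down: fold axis h@2; visible region now rows[2,4) x cols[8,16) = 2x8
Op 4 fold_down: fold axis h@3; visible region now rows[3,4) x cols[8,16) = 1x8
Op 5 fold_right: fold axis v@12; visible region now rows[3,4) x cols[12,16) = 1x4
Op 6 cut(0, 2): punch at orig (3,14); cuts so far [(3, 14)]; region rows[3,4) x cols[12,16) = 1x4
Unfold 1 (reflect across v@12): 2 holes -> [(3, 9), (3, 14)]
Unfold 2 (reflect across h@3): 4 holes -> [(2, 9), (2, 14), (3, 9), (3, 14)]
Unfold 3 (reflect across h@2): 8 holes -> [(0, 9), (0, 14), (1, 9), (1, 14), (2, 9), (2, 14), (3, 9), (3, 14)]
Unfold 4 (reflect across h@4): 16 holes -> [(0, 9), (0, 14), (1, 9), (1, 14), (2, 9), (2, 14), (3, 9), (3, 14), (4, 9), (4, 14), (5, 9), (5, 14), (6, 9), (6, 14), (7, 9), (7, 14)]
Unfold 5 (reflect across v@8): 32 holes -> [(0, 1), (0, 6), (0, 9), (0, 14), (1, 1), (1, 6), (1, 9), (1, 14), (2, 1), (2, 6), (2, 9), (2, 14), (3, 1), (3, 6), (3, 9), (3, 14), (4, 1), (4, 6), (4, 9), (4, 14), (5, 1), (5, 6), (5, 9), (5, 14), (6, 1), (6, 6), (6, 9), (6, 14), (7, 1), (7, 6), (7, 9), (7, 14)]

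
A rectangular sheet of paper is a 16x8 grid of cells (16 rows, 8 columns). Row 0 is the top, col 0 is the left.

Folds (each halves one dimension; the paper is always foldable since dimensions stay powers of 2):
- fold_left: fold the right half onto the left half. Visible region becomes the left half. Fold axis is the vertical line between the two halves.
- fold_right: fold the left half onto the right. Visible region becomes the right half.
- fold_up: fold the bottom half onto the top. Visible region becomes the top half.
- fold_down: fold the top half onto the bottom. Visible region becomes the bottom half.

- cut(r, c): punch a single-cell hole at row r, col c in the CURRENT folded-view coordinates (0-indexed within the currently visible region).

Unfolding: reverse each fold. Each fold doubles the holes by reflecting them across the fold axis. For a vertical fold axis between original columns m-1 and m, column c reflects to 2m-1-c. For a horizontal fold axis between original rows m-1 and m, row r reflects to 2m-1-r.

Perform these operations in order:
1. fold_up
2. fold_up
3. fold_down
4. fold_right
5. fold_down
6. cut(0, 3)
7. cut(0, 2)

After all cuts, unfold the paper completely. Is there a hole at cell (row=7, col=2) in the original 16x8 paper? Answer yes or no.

Op 1 fold_up: fold axis h@8; visible region now rows[0,8) x cols[0,8) = 8x8
Op 2 fold_up: fold axis h@4; visible region now rows[0,4) x cols[0,8) = 4x8
Op 3 fold_down: fold axis h@2; visible region now rows[2,4) x cols[0,8) = 2x8
Op 4 fold_right: fold axis v@4; visible region now rows[2,4) x cols[4,8) = 2x4
Op 5 fold_down: fold axis h@3; visible region now rows[3,4) x cols[4,8) = 1x4
Op 6 cut(0, 3): punch at orig (3,7); cuts so far [(3, 7)]; region rows[3,4) x cols[4,8) = 1x4
Op 7 cut(0, 2): punch at orig (3,6); cuts so far [(3, 6), (3, 7)]; region rows[3,4) x cols[4,8) = 1x4
Unfold 1 (reflect across h@3): 4 holes -> [(2, 6), (2, 7), (3, 6), (3, 7)]
Unfold 2 (reflect across v@4): 8 holes -> [(2, 0), (2, 1), (2, 6), (2, 7), (3, 0), (3, 1), (3, 6), (3, 7)]
Unfold 3 (reflect across h@2): 16 holes -> [(0, 0), (0, 1), (0, 6), (0, 7), (1, 0), (1, 1), (1, 6), (1, 7), (2, 0), (2, 1), (2, 6), (2, 7), (3, 0), (3, 1), (3, 6), (3, 7)]
Unfold 4 (reflect across h@4): 32 holes -> [(0, 0), (0, 1), (0, 6), (0, 7), (1, 0), (1, 1), (1, 6), (1, 7), (2, 0), (2, 1), (2, 6), (2, 7), (3, 0), (3, 1), (3, 6), (3, 7), (4, 0), (4, 1), (4, 6), (4, 7), (5, 0), (5, 1), (5, 6), (5, 7), (6, 0), (6, 1), (6, 6), (6, 7), (7, 0), (7, 1), (7, 6), (7, 7)]
Unfold 5 (reflect across h@8): 64 holes -> [(0, 0), (0, 1), (0, 6), (0, 7), (1, 0), (1, 1), (1, 6), (1, 7), (2, 0), (2, 1), (2, 6), (2, 7), (3, 0), (3, 1), (3, 6), (3, 7), (4, 0), (4, 1), (4, 6), (4, 7), (5, 0), (5, 1), (5, 6), (5, 7), (6, 0), (6, 1), (6, 6), (6, 7), (7, 0), (7, 1), (7, 6), (7, 7), (8, 0), (8, 1), (8, 6), (8, 7), (9, 0), (9, 1), (9, 6), (9, 7), (10, 0), (10, 1), (10, 6), (10, 7), (11, 0), (11, 1), (11, 6), (11, 7), (12, 0), (12, 1), (12, 6), (12, 7), (13, 0), (13, 1), (13, 6), (13, 7), (14, 0), (14, 1), (14, 6), (14, 7), (15, 0), (15, 1), (15, 6), (15, 7)]
Holes: [(0, 0), (0, 1), (0, 6), (0, 7), (1, 0), (1, 1), (1, 6), (1, 7), (2, 0), (2, 1), (2, 6), (2, 7), (3, 0), (3, 1), (3, 6), (3, 7), (4, 0), (4, 1), (4, 6), (4, 7), (5, 0), (5, 1), (5, 6), (5, 7), (6, 0), (6, 1), (6, 6), (6, 7), (7, 0), (7, 1), (7, 6), (7, 7), (8, 0), (8, 1), (8, 6), (8, 7), (9, 0), (9, 1), (9, 6), (9, 7), (10, 0), (10, 1), (10, 6), (10, 7), (11, 0), (11, 1), (11, 6), (11, 7), (12, 0), (12, 1), (12, 6), (12, 7), (13, 0), (13, 1), (13, 6), (13, 7), (14, 0), (14, 1), (14, 6), (14, 7), (15, 0), (15, 1), (15, 6), (15, 7)]

Answer: no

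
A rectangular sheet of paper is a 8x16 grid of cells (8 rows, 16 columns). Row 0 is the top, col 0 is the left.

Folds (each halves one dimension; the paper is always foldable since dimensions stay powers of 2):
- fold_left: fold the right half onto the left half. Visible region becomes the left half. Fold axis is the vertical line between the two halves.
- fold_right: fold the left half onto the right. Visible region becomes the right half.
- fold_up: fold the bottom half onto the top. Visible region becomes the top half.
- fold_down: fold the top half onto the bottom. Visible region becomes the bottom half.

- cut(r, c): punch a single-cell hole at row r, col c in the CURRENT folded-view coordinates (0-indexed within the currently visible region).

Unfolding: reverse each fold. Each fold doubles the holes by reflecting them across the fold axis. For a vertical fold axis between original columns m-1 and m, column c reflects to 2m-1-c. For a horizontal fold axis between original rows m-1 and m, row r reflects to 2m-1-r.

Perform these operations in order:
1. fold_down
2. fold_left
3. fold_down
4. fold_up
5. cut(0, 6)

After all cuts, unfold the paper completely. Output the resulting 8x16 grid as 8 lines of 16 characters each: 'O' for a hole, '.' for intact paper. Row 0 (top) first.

Answer: ......O..O......
......O..O......
......O..O......
......O..O......
......O..O......
......O..O......
......O..O......
......O..O......

Derivation:
Op 1 fold_down: fold axis h@4; visible region now rows[4,8) x cols[0,16) = 4x16
Op 2 fold_left: fold axis v@8; visible region now rows[4,8) x cols[0,8) = 4x8
Op 3 fold_down: fold axis h@6; visible region now rows[6,8) x cols[0,8) = 2x8
Op 4 fold_up: fold axis h@7; visible region now rows[6,7) x cols[0,8) = 1x8
Op 5 cut(0, 6): punch at orig (6,6); cuts so far [(6, 6)]; region rows[6,7) x cols[0,8) = 1x8
Unfold 1 (reflect across h@7): 2 holes -> [(6, 6), (7, 6)]
Unfold 2 (reflect across h@6): 4 holes -> [(4, 6), (5, 6), (6, 6), (7, 6)]
Unfold 3 (reflect across v@8): 8 holes -> [(4, 6), (4, 9), (5, 6), (5, 9), (6, 6), (6, 9), (7, 6), (7, 9)]
Unfold 4 (reflect across h@4): 16 holes -> [(0, 6), (0, 9), (1, 6), (1, 9), (2, 6), (2, 9), (3, 6), (3, 9), (4, 6), (4, 9), (5, 6), (5, 9), (6, 6), (6, 9), (7, 6), (7, 9)]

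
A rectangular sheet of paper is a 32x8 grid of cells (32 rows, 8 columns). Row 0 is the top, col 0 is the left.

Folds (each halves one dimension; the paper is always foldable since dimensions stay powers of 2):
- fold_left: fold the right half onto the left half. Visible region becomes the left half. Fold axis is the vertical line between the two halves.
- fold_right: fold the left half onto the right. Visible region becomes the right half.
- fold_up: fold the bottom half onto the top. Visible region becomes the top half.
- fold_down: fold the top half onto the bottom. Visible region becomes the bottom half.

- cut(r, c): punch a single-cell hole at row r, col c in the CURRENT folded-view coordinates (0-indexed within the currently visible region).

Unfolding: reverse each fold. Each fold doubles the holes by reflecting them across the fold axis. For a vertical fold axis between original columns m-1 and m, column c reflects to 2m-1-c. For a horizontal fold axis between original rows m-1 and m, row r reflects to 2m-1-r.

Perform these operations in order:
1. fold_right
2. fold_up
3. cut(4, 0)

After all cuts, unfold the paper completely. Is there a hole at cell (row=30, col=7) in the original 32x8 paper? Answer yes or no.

Answer: no

Derivation:
Op 1 fold_right: fold axis v@4; visible region now rows[0,32) x cols[4,8) = 32x4
Op 2 fold_up: fold axis h@16; visible region now rows[0,16) x cols[4,8) = 16x4
Op 3 cut(4, 0): punch at orig (4,4); cuts so far [(4, 4)]; region rows[0,16) x cols[4,8) = 16x4
Unfold 1 (reflect across h@16): 2 holes -> [(4, 4), (27, 4)]
Unfold 2 (reflect across v@4): 4 holes -> [(4, 3), (4, 4), (27, 3), (27, 4)]
Holes: [(4, 3), (4, 4), (27, 3), (27, 4)]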